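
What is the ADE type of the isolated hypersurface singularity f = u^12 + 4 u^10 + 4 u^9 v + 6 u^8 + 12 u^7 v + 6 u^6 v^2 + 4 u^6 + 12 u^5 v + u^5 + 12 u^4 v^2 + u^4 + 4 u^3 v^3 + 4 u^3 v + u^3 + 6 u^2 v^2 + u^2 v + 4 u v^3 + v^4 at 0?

D5

The Hessian of f at 0 is [[0, 0], [0, 0]] with rank 0, so corank 2. A Groebner basis of the Jacobian ideal J(f) in C{u,v} is {u*v^2, -u*v/4 + v^3, u^2 + u*v}; counting standard monomials gives mu = 5. Corank 2; j^3 = u^2*(u + v) has shape L^2 M (L != M), so D-series; mu = 5 gives D_5.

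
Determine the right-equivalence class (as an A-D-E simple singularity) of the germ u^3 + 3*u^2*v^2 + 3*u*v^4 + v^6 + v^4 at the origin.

E6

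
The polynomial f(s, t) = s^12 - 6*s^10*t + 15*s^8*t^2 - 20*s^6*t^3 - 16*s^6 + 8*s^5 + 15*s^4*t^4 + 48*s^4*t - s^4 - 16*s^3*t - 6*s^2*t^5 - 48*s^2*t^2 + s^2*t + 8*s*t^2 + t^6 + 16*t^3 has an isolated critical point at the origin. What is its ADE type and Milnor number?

Type D_{7}, Milnor number mu = 7.

The Hessian of f at 0 has rank 0. Corank 2; j^3 = t*(s + 4*t)^2 has shape L^2 M (L != M), so D-series; mu = 7 gives D_7.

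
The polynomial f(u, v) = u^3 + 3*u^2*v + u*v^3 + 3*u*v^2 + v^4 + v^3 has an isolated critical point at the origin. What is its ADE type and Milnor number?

Type E_{7}, Milnor number mu = 7.

The Hessian of f at 0 has rank 0. Corank 2; j^3 = (u + v)^3 is a perfect cube, so E-series; the 4-jet and mu = 7 give E_7.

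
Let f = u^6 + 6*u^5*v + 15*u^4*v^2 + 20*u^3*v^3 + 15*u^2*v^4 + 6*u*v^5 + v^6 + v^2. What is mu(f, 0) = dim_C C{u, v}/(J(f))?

5

The Hessian of f at 0 has rank 1. Corank 1: A-series; mu = 5 gives A_5.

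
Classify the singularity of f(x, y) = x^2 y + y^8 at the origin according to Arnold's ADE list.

D_9

The Hessian of f at 0 has rank 0. Corank 2; j^3 = x^2*y has shape L^2 M (L != M), so D-series; mu = 9 gives D_9.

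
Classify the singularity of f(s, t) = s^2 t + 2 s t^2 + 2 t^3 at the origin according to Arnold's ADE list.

D4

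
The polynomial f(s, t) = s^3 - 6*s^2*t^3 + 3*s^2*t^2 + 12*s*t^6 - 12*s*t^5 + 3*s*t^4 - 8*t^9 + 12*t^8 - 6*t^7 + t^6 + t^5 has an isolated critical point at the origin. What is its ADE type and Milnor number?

Type E_{8}, Milnor number mu = 8.

The Hessian of f at 0 has rank 0. Corank 2; j^3 = s^3 is a perfect cube, so E-series; the 5-jet and mu = 8 give E_8.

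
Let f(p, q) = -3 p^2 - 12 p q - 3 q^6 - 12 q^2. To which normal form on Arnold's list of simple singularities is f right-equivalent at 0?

A5

The Hessian of f at 0 is [[-6, -12], [-12, -24]] with rank 1, so corank 1. A Groebner basis of the Jacobian ideal J(f) in C{p,q} is {q^5, p + 2*q}; counting standard monomials gives mu = 5. Corank 1: A-series; mu = 5 gives A_5.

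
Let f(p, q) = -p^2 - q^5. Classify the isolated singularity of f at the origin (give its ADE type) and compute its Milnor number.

Type A4, Milnor number mu = 4.

The Hessian of f at 0 is [[-2, 0], [0, 0]] with rank 1, so corank 1. A Groebner basis of the Jacobian ideal J(f) in C{p,q} is {q^4, p}; counting standard monomials gives mu = 4. Corank 1: A-series; mu = 4 gives A_4.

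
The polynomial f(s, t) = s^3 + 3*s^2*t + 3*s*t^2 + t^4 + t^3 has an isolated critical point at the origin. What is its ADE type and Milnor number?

The Hessian of f at 0 is [[0, 0], [0, 0]] with rank 0, so corank 2. A Groebner basis of the Jacobian ideal J(f) in C{s,t} is {t^3, s^2 + 2*s*t + t^2}; counting standard monomials gives mu = 6. Corank 2; j^3 = (s + t)^3 is a perfect cube, so E-series; the 4-jet and mu = 6 give E_6.

Type E_{6}, Milnor number mu = 6.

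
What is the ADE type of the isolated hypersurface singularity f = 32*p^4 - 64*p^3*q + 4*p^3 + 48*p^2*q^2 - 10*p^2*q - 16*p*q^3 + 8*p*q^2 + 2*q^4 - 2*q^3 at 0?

D5

The Hessian of f at 0 has rank 0. Corank 2; j^3 = 2*(p - q)^2*(2*p - q) has shape L^2 M (L != M), so D-series; mu = 5 gives D_5.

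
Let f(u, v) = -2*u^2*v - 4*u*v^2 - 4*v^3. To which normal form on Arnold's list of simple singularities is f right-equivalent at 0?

The Hessian of f at 0 is [[0, 0], [0, 0]] with rank 0, so corank 2. A Groebner basis of the Jacobian ideal J(f) in C{u,v} is {v^3, u^2 + 2*v^2, u*v + v^2}; counting standard monomials gives mu = 4. Corank 2; j^3 = -2*v*(u^2 + 2*u*v + 2*v^2) splits into three distinct lines over C (the quadratic factor has nonzero discriminant), so D_4.

D4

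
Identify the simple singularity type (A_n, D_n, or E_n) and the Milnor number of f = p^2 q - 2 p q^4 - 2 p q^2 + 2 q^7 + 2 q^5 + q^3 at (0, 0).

The Hessian of f at 0 is [[0, 0], [0, 0]] with rank 0, so corank 2. A Groebner basis of the Jacobian ideal J(f) in C{p,q} is {p^2/6 + p*q^3 - 4*p*q/3 + 7*q^2/6, -p*q + q^4 + q^2, p^3 - 3*p*q^2 + 2*q^3, p^2*q - 2*p*q^2 + q^3}; counting standard monomials gives mu = 8. Corank 2; j^3 = q*(p - q)^2 has shape L^2 M (L != M), so D-series; mu = 8 gives D_8.

Type D8, Milnor number mu = 8.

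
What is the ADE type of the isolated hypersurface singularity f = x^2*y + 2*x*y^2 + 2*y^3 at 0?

D4

The Hessian of f at 0 is [[0, 0], [0, 0]] with rank 0, so corank 2. A Groebner basis of the Jacobian ideal J(f) in C{x,y} is {y^3, x^2 + 2*y^2, x*y + y^2}; counting standard monomials gives mu = 4. Corank 2; j^3 = y*(x^2 + 2*x*y + 2*y^2) splits into three distinct lines over C (the quadratic factor has nonzero discriminant), so D_4.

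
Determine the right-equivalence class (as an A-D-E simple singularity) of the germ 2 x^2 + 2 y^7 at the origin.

A_6

The Hessian of f at 0 is [[4, 0], [0, 0]] with rank 1, so corank 1. A Groebner basis of the Jacobian ideal J(f) in C{x,y} is {y^6, x}; counting standard monomials gives mu = 6. Corank 1: A-series; mu = 6 gives A_6.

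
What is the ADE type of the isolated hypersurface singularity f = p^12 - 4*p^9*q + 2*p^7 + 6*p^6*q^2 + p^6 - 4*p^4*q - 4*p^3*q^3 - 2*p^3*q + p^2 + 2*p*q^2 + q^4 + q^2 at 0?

A1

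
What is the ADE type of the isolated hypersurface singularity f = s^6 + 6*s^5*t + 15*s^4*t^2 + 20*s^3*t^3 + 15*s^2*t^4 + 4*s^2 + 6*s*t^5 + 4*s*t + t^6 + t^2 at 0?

A_{5}

The Hessian of f at 0 is [[8, 4], [4, 2]] with rank 1, so corank 1. A Groebner basis of the Jacobian ideal J(f) in C{s,t} is {t^5, s + t/2}; counting standard monomials gives mu = 5. Corank 1: A-series; mu = 5 gives A_5.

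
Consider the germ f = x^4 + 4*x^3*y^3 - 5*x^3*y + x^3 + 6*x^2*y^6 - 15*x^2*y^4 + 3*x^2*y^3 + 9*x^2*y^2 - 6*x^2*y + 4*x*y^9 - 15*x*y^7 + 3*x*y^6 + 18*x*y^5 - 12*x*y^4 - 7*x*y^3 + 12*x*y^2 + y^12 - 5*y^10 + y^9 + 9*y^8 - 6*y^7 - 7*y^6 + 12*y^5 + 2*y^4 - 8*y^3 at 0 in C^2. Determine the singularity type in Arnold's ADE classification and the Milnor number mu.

Type E7, Milnor number mu = 7.

The Hessian of f at 0 has rank 0. Corank 2; j^3 = (x - 2*y)^3 is a perfect cube, so E-series; the 4-jet and mu = 7 give E_7.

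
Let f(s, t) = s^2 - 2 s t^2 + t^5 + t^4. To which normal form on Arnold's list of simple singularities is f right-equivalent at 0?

The Hessian of f at 0 is [[2, 0], [0, 0]] with rank 1, so corank 1. A Groebner basis of the Jacobian ideal J(f) in C{s,t} is {s^2, -s + t^2}; counting standard monomials gives mu = 4. Corank 1: A-series; mu = 4 gives A_4.

A_4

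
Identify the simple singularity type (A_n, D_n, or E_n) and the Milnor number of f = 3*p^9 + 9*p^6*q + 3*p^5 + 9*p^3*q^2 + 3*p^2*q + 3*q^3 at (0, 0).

The Hessian of f at 0 is [[0, 0], [0, 0]] with rank 0, so corank 2. A Groebner basis of the Jacobian ideal J(f) in C{p,q} is {q^3, p^2 + 3*q^2, p*q}; counting standard monomials gives mu = 4. Corank 2; j^3 = 3*q*(p^2 + q^2) splits into three distinct lines over C (the quadratic factor has nonzero discriminant), so D_4.

Type D_4, Milnor number mu = 4.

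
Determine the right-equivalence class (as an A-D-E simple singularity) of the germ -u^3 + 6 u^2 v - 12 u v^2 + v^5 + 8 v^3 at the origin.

The Hessian of f at 0 is [[0, 0], [0, 0]] with rank 0, so corank 2. A Groebner basis of the Jacobian ideal J(f) in C{u,v} is {v^4, u^2 - 4*u*v + 4*v^2}; counting standard monomials gives mu = 8. Corank 2; j^3 = -(u - 2*v)^3 is a perfect cube, so E-series; the 5-jet and mu = 8 give E_8.

E_8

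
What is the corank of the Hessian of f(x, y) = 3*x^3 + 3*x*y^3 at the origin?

Hessian at 0 has rank 0.

2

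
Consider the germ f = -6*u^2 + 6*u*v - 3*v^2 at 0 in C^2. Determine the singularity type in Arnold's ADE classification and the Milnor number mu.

Type A_1, Milnor number mu = 1.

The Hessian of f at 0 is [[-12, 6], [6, -6]] with rank 2, so corank 0. A Groebner basis of the Jacobian ideal J(f) in C{u,v} is {u, v}; counting standard monomials gives mu = 1. Corank 0: nondegenerate Morse point, so A_1.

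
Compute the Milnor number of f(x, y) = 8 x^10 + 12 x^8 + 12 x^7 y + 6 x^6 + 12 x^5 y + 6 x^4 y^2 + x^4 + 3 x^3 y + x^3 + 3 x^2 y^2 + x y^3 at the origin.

7

The Hessian of f at 0 is [[0, 0], [0, 0]] with rank 0, so corank 2. A Groebner basis of the Jacobian ideal J(f) in C{x,y} is {3*x^2 + y^4 + y^3, x^3, x^2*y - x^2 - y^3/3, 2*x^2 + x*y^2 + 2*y^3/3}; counting standard monomials gives mu = 7. Corank 2; j^3 = x^3 is a perfect cube, so E-series; the 4-jet and mu = 7 give E_7.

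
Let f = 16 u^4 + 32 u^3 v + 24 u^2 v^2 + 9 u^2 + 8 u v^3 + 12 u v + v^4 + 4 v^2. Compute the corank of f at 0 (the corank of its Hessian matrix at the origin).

1

Hessian at 0 has rank 1.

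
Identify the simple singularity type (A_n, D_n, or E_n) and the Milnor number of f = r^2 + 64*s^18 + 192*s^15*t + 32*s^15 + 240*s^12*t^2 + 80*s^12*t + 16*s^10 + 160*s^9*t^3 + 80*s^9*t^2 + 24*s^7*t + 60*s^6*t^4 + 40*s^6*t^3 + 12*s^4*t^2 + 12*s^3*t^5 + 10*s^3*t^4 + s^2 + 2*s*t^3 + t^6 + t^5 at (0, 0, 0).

The Hessian of f at 0 has rank 2. Corank 1: A-series; mu = 4 gives A_4.

Type A4, Milnor number mu = 4.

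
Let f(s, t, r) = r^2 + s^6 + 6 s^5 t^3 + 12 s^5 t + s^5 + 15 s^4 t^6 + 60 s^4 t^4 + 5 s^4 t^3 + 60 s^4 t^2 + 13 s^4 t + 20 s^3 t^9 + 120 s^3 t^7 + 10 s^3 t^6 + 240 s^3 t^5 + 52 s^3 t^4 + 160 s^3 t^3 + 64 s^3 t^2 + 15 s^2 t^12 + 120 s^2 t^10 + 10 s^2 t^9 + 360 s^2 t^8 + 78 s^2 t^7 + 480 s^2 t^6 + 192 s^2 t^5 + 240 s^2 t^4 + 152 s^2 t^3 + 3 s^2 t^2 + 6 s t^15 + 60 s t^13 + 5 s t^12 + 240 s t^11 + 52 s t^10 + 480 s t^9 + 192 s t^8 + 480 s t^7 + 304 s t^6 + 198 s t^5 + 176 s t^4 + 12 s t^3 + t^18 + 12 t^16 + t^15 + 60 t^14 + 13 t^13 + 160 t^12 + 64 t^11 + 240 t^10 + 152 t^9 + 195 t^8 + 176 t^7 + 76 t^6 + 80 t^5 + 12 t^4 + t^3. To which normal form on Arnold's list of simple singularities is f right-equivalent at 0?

E_{8}

The Hessian of f at 0 has rank 1. Corank 2; j^3 = t^3 is a perfect cube, so E-series; the 5-jet and mu = 8 give E_8.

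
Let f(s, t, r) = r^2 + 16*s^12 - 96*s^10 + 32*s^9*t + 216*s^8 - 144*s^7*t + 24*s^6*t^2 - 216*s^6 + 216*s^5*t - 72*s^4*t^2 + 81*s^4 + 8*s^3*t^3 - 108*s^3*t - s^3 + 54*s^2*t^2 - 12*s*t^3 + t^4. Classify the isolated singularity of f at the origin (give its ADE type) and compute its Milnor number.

Type E_6, Milnor number mu = 6.

The Hessian of f at 0 is [[0, 0, 0], [0, 0, 0], [0, 0, 2]] with rank 1, so corank 2. A Groebner basis of the Jacobian ideal J(f) in C{s,t,r} is {t^4, s*t^2 - t^3/9, s^2, r}; counting standard monomials gives mu = 6. Corank 2; j^3 = -s^3 is a perfect cube, so E-series; the 4-jet and mu = 6 give E_6.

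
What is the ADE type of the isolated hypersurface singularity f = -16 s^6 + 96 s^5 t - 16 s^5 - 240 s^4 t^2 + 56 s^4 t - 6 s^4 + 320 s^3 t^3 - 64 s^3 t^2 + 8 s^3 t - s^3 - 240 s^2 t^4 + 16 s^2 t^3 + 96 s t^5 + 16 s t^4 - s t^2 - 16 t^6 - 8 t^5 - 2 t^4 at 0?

D_{4}

The Hessian of f at 0 is [[0, 0], [0, 0]] with rank 0, so corank 2. A Groebner basis of the Jacobian ideal J(f) in C{s,t} is {t^3, s^2 + t^2/3, s*t}; counting standard monomials gives mu = 4. Corank 2; j^3 = -s*(s^2 + t^2) splits into three distinct lines over C (the quadratic factor has nonzero discriminant), so D_4.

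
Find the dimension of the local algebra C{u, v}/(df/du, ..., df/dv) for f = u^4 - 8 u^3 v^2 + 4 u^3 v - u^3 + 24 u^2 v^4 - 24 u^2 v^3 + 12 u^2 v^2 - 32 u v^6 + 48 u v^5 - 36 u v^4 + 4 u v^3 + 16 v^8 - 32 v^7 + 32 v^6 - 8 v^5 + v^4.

The Hessian of f at 0 has rank 0. Corank 2; j^3 = -u^3 is a perfect cube, so E-series; the 4-jet and mu = 6 give E_6.

6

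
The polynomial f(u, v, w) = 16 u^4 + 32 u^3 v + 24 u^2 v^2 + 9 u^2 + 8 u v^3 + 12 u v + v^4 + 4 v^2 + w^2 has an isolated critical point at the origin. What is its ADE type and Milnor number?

Type A_{3}, Milnor number mu = 3.

The Hessian of f at 0 is [[18, 12, 0], [12, 8, 0], [0, 0, 2]] with rank 2, so corank 1. A Groebner basis of the Jacobian ideal J(f) in C{u,v,w} is {v^3, u + 2*v/3, w}; counting standard monomials gives mu = 3. Corank 1: A-series; mu = 3 gives A_3.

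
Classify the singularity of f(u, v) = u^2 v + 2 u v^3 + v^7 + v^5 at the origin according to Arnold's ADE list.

The Hessian of f at 0 is [[0, 0], [0, 0]] with rank 0, so corank 2. A Groebner basis of the Jacobian ideal J(f) in C{u,v} is {u^2*v^2 + u^2/7 + u*v^2/7, u^3 - u^2/7 - u*v^2/7, u*v + v^3}; counting standard monomials gives mu = 8. Corank 2; j^3 = u^2*v has shape L^2 M (L != M), so D-series; mu = 8 gives D_8.

D_8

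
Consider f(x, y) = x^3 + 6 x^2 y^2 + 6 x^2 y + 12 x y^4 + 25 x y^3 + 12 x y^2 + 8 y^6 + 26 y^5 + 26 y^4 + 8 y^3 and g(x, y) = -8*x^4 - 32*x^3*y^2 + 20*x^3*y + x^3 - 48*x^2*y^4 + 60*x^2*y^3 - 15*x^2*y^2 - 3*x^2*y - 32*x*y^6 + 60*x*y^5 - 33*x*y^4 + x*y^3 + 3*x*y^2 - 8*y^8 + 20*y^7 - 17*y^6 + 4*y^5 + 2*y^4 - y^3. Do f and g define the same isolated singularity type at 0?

The Hessian of f at 0 has rank 0. Corank 2; j^3 = (x + 2*y)^3 is a perfect cube, so E-series; the 4-jet and mu = 7 give E_7. The Hessian of g at 0 has rank 0. Corank 2; j^3 = (x - y)^3 is a perfect cube, so E-series; the 4-jet and mu = 7 give E_7. Both have type E_7, hence right-equivalent.

Yes.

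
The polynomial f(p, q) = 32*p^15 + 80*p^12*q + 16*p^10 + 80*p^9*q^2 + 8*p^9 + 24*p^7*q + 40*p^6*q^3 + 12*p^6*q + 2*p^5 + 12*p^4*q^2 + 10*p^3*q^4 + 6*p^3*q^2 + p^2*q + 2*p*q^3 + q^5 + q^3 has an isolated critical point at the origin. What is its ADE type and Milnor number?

Type D_4, Milnor number mu = 4.

The Hessian of f at 0 is [[0, 0], [0, 0]] with rank 0, so corank 2. A Groebner basis of the Jacobian ideal J(f) in C{p,q} is {q^3, p^2 + 3*q^2, p*q}; counting standard monomials gives mu = 4. Corank 2; j^3 = q*(p^2 + q^2) splits into three distinct lines over C (the quadratic factor has nonzero discriminant), so D_4.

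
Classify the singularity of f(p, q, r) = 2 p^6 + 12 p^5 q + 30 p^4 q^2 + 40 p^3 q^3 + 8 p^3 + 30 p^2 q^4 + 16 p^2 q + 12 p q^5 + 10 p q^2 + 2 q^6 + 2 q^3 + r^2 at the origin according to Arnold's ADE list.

D7

The Hessian of f at 0 is [[0, 0, 0], [0, 0, 0], [0, 0, 2]] with rank 1, so corank 2. A Groebner basis of the Jacobian ideal J(f) in C{p,q,r} is {-32*p*q/3 + q^5 - 16*q^2/3, p*q^2 + q^3/2, p^2 + 3*p*q/2 + q^2/2, r}; counting standard monomials gives mu = 7. Corank 2; j^3 = 2*(p + q)*(2*p + q)^2 has shape L^2 M (L != M), so D-series; mu = 7 gives D_7.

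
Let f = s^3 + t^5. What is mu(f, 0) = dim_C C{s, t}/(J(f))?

8

The Hessian of f at 0 has rank 0. Corank 2; j^3 = s^3 is a perfect cube, so E-series; the 5-jet and mu = 8 give E_8.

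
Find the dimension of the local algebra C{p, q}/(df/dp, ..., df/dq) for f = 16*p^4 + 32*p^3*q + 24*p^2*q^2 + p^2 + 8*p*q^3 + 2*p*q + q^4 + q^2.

3

The Hessian of f at 0 has rank 1. Corank 1: A-series; mu = 3 gives A_3.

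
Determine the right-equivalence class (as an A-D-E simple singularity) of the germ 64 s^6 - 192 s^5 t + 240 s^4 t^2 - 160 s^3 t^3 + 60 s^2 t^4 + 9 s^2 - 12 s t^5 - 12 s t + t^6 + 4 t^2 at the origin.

A_{5}

The Hessian of f at 0 has rank 1. Corank 1: A-series; mu = 5 gives A_5.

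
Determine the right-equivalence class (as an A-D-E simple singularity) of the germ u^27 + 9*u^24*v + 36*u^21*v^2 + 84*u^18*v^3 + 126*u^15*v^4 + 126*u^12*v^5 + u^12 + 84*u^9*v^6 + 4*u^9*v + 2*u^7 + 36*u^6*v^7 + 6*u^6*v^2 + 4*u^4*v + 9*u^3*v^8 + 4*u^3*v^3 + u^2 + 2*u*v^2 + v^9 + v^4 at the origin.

The Hessian of f at 0 has rank 1. Corank 1: A-series; mu = 8 gives A_8.

A_8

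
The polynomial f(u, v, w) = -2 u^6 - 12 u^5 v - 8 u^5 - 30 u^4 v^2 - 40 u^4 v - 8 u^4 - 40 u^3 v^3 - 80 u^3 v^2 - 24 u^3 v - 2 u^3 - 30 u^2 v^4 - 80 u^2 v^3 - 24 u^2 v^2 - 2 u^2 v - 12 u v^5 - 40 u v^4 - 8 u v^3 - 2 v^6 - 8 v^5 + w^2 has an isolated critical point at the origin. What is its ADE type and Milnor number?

Type D_7, Milnor number mu = 7.

The Hessian of f at 0 has rank 1. Corank 2; j^3 = -2*u^2*(u + v) has shape L^2 M (L != M), so D-series; mu = 7 gives D_7.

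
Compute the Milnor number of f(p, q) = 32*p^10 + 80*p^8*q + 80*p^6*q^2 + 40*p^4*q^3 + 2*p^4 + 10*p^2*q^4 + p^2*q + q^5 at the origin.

The Hessian of f at 0 has rank 0. Corank 2; j^3 = p^2*q has shape L^2 M (L != M), so D-series; mu = 6 gives D_6.

6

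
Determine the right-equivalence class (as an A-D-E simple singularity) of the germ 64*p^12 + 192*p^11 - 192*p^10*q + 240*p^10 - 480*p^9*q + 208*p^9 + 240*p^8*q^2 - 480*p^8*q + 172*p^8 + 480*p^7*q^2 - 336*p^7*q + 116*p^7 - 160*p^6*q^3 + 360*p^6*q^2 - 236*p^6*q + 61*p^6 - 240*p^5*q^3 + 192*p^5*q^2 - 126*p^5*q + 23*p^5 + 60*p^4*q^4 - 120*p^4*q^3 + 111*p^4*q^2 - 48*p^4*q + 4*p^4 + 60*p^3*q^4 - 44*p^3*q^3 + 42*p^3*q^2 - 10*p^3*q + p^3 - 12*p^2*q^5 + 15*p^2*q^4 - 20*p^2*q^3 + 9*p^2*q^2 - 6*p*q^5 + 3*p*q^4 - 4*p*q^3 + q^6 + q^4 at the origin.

E_6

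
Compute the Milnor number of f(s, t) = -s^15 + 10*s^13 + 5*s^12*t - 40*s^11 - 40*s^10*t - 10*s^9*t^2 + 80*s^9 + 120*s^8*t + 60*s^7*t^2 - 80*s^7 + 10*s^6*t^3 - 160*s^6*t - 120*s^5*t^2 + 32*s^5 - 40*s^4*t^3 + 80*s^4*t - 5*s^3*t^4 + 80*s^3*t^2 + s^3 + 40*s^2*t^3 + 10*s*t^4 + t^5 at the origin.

The Hessian of f at 0 is [[0, 0], [0, 0]] with rank 0, so corank 2. A Groebner basis of the Jacobian ideal J(f) in C{s,t} is {t^5, s*t^3 + t^4/8, s^2}; counting standard monomials gives mu = 8. Corank 2; j^3 = s^3 is a perfect cube, so E-series; the 5-jet and mu = 8 give E_8.

8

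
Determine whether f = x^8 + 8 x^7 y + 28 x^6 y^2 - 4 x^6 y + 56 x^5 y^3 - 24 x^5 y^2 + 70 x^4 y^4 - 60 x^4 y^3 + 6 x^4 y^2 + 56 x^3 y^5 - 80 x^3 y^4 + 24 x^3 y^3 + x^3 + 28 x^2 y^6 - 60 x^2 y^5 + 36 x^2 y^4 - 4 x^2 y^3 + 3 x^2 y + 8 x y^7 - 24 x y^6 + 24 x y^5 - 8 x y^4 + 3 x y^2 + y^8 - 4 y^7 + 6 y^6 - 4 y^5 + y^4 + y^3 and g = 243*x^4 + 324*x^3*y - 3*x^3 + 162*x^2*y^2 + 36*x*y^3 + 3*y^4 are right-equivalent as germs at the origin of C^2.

Yes.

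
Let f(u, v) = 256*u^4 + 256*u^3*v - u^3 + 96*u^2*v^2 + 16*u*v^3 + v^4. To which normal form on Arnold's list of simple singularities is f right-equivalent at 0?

E_6

The Hessian of f at 0 is [[0, 0], [0, 0]] with rank 0, so corank 2. A Groebner basis of the Jacobian ideal J(f) in C{u,v} is {v^4, u*v^2 + v^3/12, u^2}; counting standard monomials gives mu = 6. Corank 2; j^3 = -u^3 is a perfect cube, so E-series; the 4-jet and mu = 6 give E_6.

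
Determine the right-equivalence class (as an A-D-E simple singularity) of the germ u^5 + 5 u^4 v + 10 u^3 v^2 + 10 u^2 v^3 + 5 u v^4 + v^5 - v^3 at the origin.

E_{8}

The Hessian of f at 0 has rank 0. Corank 2; j^3 = -v^3 is a perfect cube, so E-series; the 5-jet and mu = 8 give E_8.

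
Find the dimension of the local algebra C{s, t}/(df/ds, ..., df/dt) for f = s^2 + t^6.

5

The Hessian of f at 0 is [[2, 0], [0, 0]] with rank 1, so corank 1. A Groebner basis of the Jacobian ideal J(f) in C{s,t} is {t^5, s}; counting standard monomials gives mu = 5. Corank 1: A-series; mu = 5 gives A_5.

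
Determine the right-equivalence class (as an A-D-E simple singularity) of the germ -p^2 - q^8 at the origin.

A_{7}

The Hessian of f at 0 has rank 1. Corank 1: A-series; mu = 7 gives A_7.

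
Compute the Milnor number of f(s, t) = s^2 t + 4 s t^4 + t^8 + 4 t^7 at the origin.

The Hessian of f at 0 is [[0, 0], [0, 0]] with rank 0, so corank 2. A Groebner basis of the Jacobian ideal J(f) in C{s,t} is {s^2*t^2, s^2*t + s^2/2 + s*t^3, s*t/2 + t^4, s^3}; counting standard monomials gives mu = 9. Corank 2; j^3 = s^2*t has shape L^2 M (L != M), so D-series; mu = 9 gives D_9.

9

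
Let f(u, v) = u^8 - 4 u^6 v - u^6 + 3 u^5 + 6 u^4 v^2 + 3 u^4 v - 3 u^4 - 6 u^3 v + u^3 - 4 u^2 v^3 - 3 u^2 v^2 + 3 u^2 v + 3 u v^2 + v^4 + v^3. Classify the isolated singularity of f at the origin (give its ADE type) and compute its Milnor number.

Type E_6, Milnor number mu = 6.

The Hessian of f at 0 has rank 0. Corank 2; j^3 = (u + v)^3 is a perfect cube, so E-series; the 4-jet and mu = 6 give E_6.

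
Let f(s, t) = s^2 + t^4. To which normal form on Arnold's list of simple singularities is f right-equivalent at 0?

The Hessian of f at 0 is [[2, 0], [0, 0]] with rank 1, so corank 1. A Groebner basis of the Jacobian ideal J(f) in C{s,t} is {t^3, s}; counting standard monomials gives mu = 3. Corank 1: A-series; mu = 3 gives A_3.

A_3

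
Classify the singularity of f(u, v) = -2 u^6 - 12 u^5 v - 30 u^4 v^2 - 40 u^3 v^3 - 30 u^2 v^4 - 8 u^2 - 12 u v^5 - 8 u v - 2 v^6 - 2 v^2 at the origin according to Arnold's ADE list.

A5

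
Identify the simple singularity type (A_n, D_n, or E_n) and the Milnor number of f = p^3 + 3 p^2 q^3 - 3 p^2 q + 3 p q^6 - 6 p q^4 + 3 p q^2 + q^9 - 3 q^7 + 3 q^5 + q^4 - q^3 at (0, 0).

Type E6, Milnor number mu = 6.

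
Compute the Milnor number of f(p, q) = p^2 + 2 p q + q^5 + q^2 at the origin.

4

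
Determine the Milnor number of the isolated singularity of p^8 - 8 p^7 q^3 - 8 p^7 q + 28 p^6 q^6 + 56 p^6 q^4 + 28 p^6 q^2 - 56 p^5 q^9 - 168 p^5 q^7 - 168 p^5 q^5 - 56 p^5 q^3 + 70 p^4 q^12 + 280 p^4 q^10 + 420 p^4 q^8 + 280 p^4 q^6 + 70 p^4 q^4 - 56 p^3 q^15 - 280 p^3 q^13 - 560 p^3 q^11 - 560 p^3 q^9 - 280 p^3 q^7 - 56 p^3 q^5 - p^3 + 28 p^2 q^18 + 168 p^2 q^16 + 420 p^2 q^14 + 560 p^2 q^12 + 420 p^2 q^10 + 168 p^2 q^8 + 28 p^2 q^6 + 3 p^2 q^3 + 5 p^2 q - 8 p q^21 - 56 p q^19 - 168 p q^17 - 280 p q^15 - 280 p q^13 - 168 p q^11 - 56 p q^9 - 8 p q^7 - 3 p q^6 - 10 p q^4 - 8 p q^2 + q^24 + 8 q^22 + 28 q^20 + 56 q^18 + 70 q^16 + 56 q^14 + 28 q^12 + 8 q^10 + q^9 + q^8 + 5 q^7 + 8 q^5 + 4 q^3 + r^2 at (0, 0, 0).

9

The Hessian of f at 0 has rank 1. Corank 2; j^3 = -(p - 2*q)^2*(p - q) has shape L^2 M (L != M), so D-series; mu = 9 gives D_9.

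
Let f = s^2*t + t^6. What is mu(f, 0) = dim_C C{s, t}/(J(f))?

The Hessian of f at 0 is [[0, 0], [0, 0]] with rank 0, so corank 2. A Groebner basis of the Jacobian ideal J(f) in C{s,t} is {s^2/6 + t^5, s^3, s*t}; counting standard monomials gives mu = 7. Corank 2; j^3 = s^2*t has shape L^2 M (L != M), so D-series; mu = 7 gives D_7.

7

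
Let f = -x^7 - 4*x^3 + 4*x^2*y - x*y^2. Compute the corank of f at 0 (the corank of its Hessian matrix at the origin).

2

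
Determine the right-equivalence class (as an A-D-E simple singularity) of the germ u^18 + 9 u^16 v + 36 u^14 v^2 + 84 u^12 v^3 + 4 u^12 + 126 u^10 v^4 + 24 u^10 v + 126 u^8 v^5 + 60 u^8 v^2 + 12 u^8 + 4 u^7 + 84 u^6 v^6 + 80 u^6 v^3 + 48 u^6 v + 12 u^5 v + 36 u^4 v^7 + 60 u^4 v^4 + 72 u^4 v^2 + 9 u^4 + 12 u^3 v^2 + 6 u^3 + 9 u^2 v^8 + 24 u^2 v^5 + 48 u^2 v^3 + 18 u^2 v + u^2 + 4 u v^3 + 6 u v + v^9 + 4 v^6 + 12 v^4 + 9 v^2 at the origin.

A8

The Hessian of f at 0 is [[2, 6], [6, 18]] with rank 1, so corank 1. A Groebner basis of the Jacobian ideal J(f) in C{u,v} is {42347107919*u^2/64540160 + u*v^3 + 41331303*u*v^2/16135040 + 475591479*u*v/32270080 + 42012119449*u/193620480 - 30801377*v^3/24202560 - 40336839*v^2/16135040 + 42012119449*v/64540160, -6276369869*u^2/7260768 - 754173*u*v^2/201688 - 7822301*u*v/403376 - 6226730123*u/21782304 + v^4 + 2773675*v^3/2722788 + 676485*v^2/201688 - 6226730123*v/7260768, u^3 + 18243719*u^2/24202560 - 9099*u*v^2/2016880 + 4010373*u*v/4033760 + 71112743*u/508253760 - 356479*v^3/63531720 - 336051*v^2/14118160 + 71112743*v/169417920, u^2*v - 1559733181*u^2/435646080 + 33249*u*v^2/4033760 + 2019217*u*v/8067520 - 10831765597*u/9148567680 + 3021701*v^3/1143570960 + 28399001*v^2/28236320 - 10831765597*v/3049522560}; counting standard monomials gives mu = 8. Corank 1: A-series; mu = 8 gives A_8.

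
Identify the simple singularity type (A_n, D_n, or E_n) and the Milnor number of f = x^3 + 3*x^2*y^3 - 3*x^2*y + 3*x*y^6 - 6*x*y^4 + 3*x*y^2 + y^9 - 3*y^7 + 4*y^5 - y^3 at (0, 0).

Type E_{8}, Milnor number mu = 8.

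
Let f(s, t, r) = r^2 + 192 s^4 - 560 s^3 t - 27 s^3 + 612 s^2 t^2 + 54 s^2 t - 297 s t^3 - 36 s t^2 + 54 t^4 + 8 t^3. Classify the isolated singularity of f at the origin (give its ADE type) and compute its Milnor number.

The Hessian of f at 0 is [[0, 0, 0], [0, 0, 0], [0, 0, 2]] with rank 1, so corank 2. A Groebner basis of the Jacobian ideal J(f) in C{s,t,r} is {19683*s^2/16 - 6561*s*t/4 + t^4 + 27*t^3/16 + 2187*t^2/4, s^3 - 459*s^2/8 + 153*s*t/2 - 3*t^3/8 - 51*t^2/2, s^2*t - 891*s^2/16 + 297*s*t/4 - 25*t^3/48 - 99*t^2/4, -81*s^2/2 + s*t^2 + 54*s*t - 13*t^3/18 - 18*t^2, r}; counting standard monomials gives mu = 7. Corank 2; j^3 = -(3*s - 2*t)^3 is a perfect cube, so E-series; the 4-jet and mu = 7 give E_7.

Type E_7, Milnor number mu = 7.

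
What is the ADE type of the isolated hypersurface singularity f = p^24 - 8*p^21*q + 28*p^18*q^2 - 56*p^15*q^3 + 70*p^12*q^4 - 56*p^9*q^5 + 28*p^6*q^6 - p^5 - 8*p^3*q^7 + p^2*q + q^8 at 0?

D_9

The Hessian of f at 0 is [[0, 0], [0, 0]] with rank 0, so corank 2. A Groebner basis of the Jacobian ideal J(f) in C{p,q} is {p^2/8 + q^7, p^3, p*q}; counting standard monomials gives mu = 9. Corank 2; j^3 = p^2*q has shape L^2 M (L != M), so D-series; mu = 9 gives D_9.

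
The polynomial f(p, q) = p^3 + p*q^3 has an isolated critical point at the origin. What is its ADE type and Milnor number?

Type E7, Milnor number mu = 7.

The Hessian of f at 0 has rank 0. Corank 2; j^3 = p^3 is a perfect cube, so E-series; the 4-jet and mu = 7 give E_7.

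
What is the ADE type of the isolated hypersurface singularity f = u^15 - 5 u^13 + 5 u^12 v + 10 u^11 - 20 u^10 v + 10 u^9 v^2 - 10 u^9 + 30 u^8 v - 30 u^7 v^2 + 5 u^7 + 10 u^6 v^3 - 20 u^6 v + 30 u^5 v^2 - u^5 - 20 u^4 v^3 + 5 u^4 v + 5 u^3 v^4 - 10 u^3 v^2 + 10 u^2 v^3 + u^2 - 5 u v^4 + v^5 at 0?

The Hessian of f at 0 has rank 1. Corank 1: A-series; mu = 4 gives A_4.

A4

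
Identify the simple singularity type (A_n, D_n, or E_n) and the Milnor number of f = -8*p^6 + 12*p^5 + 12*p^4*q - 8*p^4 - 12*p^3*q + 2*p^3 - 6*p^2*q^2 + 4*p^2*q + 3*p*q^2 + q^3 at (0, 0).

The Hessian of f at 0 is [[0, 0], [0, 0]] with rank 0, so corank 2. A Groebner basis of the Jacobian ideal J(f) in C{p,q} is {q^3, p^2 - 3*q^2/2, p*q + 3*q^2/2}; counting standard monomials gives mu = 4. Corank 2; j^3 = (p + q)*(2*p^2 + 2*p*q + q^2) splits into three distinct lines over C (the quadratic factor has nonzero discriminant), so D_4.

Type D4, Milnor number mu = 4.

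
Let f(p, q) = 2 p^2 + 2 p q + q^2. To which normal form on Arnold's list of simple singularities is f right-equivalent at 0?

The Hessian of f at 0 has rank 2. Corank 0: nondegenerate Morse point, so A_1.

A_{1}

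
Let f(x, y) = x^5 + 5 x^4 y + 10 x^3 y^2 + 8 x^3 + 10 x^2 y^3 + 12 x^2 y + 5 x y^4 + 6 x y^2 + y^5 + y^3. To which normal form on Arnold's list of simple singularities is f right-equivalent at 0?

E_{8}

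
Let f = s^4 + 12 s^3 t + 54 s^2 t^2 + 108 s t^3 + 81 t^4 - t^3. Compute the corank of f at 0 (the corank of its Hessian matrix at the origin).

2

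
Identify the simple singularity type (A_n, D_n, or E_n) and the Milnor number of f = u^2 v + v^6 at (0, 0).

The Hessian of f at 0 is [[0, 0], [0, 0]] with rank 0, so corank 2. A Groebner basis of the Jacobian ideal J(f) in C{u,v} is {u^2/6 + v^5, u^3, u*v}; counting standard monomials gives mu = 7. Corank 2; j^3 = u^2*v has shape L^2 M (L != M), so D-series; mu = 7 gives D_7.

Type D7, Milnor number mu = 7.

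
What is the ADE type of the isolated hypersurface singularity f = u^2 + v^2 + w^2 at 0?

A1

The Hessian of f at 0 is [[2, 0, 0], [0, 2, 0], [0, 0, 2]] with rank 3, so corank 0. A Groebner basis of the Jacobian ideal J(f) in C{u,v,w} is {u, v, w}; counting standard monomials gives mu = 1. Corank 0: nondegenerate Morse point, so A_1.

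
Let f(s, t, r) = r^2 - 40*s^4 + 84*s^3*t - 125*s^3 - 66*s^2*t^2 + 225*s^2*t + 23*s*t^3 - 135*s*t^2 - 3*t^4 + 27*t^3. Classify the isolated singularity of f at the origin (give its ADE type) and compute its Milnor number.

Type E_7, Milnor number mu = 7.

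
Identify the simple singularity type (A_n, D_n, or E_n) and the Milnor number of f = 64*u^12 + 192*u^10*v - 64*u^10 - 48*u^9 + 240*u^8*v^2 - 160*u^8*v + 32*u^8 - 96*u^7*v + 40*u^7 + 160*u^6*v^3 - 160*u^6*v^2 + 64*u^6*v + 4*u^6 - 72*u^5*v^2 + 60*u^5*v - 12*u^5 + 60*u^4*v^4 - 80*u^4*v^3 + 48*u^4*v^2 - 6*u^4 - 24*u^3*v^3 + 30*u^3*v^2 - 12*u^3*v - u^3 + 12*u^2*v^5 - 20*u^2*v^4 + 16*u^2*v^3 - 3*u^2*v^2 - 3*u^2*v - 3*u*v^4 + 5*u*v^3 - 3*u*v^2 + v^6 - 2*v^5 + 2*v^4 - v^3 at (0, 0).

Type E7, Milnor number mu = 7.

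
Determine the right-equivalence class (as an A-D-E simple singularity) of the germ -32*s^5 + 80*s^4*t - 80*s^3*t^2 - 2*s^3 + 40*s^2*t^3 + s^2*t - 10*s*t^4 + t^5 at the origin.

D6

The Hessian of f at 0 is [[0, 0], [0, 0]] with rank 0, so corank 2. A Groebner basis of the Jacobian ideal J(f) in C{s,t} is {s*t/10 + t^4, s*t^2, s^2 - s*t/2}; counting standard monomials gives mu = 6. Corank 2; j^3 = -s^2*(2*s - t) has shape L^2 M (L != M), so D-series; mu = 6 gives D_6.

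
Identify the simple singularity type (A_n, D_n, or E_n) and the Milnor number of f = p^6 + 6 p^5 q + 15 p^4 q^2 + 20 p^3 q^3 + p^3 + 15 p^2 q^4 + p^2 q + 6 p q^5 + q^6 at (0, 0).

Type D7, Milnor number mu = 7.

The Hessian of f at 0 has rank 0. Corank 2; j^3 = p^2*(p + q) has shape L^2 M (L != M), so D-series; mu = 7 gives D_7.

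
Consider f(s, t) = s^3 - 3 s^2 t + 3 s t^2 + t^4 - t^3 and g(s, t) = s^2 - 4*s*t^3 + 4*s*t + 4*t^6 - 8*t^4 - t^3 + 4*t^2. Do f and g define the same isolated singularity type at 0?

No.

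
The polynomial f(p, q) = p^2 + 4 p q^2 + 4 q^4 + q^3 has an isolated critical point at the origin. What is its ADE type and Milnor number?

The Hessian of f at 0 is [[2, 0], [0, 0]] with rank 1, so corank 1. A Groebner basis of the Jacobian ideal J(f) in C{p,q} is {q^2, p}; counting standard monomials gives mu = 2. Corank 1: A-series; mu = 2 gives A_2.

Type A_{2}, Milnor number mu = 2.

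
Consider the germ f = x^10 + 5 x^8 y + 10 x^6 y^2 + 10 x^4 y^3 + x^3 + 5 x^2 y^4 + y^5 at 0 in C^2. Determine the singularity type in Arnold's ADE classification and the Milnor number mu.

Type E8, Milnor number mu = 8.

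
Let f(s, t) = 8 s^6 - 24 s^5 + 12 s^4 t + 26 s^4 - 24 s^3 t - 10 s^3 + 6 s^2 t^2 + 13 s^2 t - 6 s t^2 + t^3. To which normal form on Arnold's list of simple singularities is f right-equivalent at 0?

D4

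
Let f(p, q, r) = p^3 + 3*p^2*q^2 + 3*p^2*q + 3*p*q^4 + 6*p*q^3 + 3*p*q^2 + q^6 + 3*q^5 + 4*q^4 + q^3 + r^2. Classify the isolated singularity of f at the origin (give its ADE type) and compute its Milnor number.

Type E6, Milnor number mu = 6.

The Hessian of f at 0 is [[0, 0, 0], [0, 0, 0], [0, 0, 2]] with rank 1, so corank 2. A Groebner basis of the Jacobian ideal J(f) in C{p,q,r} is {p^3 + 3*p^2/2 + 3*p*q + 3*q^2/2, p^2*q - p^2 - 2*p*q - q^2, p^2/2 + p*q^2 + p*q + q^2/2, q^3, r}; counting standard monomials gives mu = 6. Corank 2; j^3 = (p + q)^3 is a perfect cube, so E-series; the 4-jet and mu = 6 give E_6.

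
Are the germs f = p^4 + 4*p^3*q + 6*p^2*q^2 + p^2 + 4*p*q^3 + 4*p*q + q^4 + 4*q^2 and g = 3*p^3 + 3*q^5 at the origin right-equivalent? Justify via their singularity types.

No.

The Hessian of f at 0 has rank 1. Corank 1: A-series; mu = 3 gives A_3. The Hessian of g at 0 has rank 0. Corank 2; j^3 = 3*p^3 is a perfect cube, so E-series; the 5-jet and mu = 8 give E_8. f is A_3 but g is E_8, hence not right-equivalent.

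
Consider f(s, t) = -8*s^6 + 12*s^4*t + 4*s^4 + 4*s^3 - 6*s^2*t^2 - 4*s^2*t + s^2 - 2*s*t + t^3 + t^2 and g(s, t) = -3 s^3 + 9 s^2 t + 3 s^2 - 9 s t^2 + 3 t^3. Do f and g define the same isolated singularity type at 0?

Yes.

The Hessian of f at 0 has rank 1. Corank 1: A-series; mu = 2 gives A_2. The Hessian of g at 0 has rank 1. Corank 1: A-series; mu = 2 gives A_2. Both have type A_2, hence right-equivalent.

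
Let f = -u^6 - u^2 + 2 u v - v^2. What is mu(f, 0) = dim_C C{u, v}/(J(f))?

5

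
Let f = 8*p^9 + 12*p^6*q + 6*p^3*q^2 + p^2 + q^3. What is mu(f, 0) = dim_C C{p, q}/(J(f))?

The Hessian of f at 0 has rank 1. Corank 1: A-series; mu = 2 gives A_2.

2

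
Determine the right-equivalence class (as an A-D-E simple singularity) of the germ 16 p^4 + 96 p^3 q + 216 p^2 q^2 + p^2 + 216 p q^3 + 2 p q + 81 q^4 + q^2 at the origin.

The Hessian of f at 0 is [[2, 2], [2, 2]] with rank 1, so corank 1. A Groebner basis of the Jacobian ideal J(f) in C{p,q} is {q^3, p + q}; counting standard monomials gives mu = 3. Corank 1: A-series; mu = 3 gives A_3.

A_{3}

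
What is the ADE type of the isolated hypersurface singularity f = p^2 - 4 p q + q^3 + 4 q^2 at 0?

The Hessian of f at 0 has rank 1. Corank 1: A-series; mu = 2 gives A_2.

A_{2}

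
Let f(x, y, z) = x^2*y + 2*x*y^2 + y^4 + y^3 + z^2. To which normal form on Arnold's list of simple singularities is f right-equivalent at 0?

D_{5}

The Hessian of f at 0 has rank 1. Corank 2; j^3 = y*(x + y)^2 has shape L^2 M (L != M), so D-series; mu = 5 gives D_5.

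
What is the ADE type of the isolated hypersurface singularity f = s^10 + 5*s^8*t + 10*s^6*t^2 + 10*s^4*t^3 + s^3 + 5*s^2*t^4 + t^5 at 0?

The Hessian of f at 0 is [[0, 0], [0, 0]] with rank 0, so corank 2. A Groebner basis of the Jacobian ideal J(f) in C{s,t} is {t^4, s^2}; counting standard monomials gives mu = 8. Corank 2; j^3 = s^3 is a perfect cube, so E-series; the 5-jet and mu = 8 give E_8.

E8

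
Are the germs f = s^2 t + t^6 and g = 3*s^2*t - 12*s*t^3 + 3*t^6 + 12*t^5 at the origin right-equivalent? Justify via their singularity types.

Yes.

The Hessian of f at 0 is [[0, 0], [0, 0]] with rank 0, so corank 2. A Groebner basis of the Jacobian ideal J(f) in C{s,t} is {s^2/6 + t^5, s^3, s*t}; counting standard monomials gives mu = 7. Corank 2; j^3 = s^2*t has shape L^2 M (L != M), so D-series; mu = 7 gives D_7. The Hessian of g at 0 is [[0, 0], [0, 0]] with rank 0, so corank 2. A Groebner basis of the Jacobian ideal J(g) in C{s,t} is {s^3, s^2*t + 2*s^2/3 - 4*s*t^2/3, -s*t/2 + t^3}; counting standard monomials gives mu = 7. Corank 2; j^3 = 3*s^2*t has shape L^2 M (L != M), so D-series; mu = 7 gives D_7. Both have type D_7, hence right-equivalent.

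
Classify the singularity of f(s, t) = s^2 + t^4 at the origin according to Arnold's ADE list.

A_{3}

The Hessian of f at 0 is [[2, 0], [0, 0]] with rank 1, so corank 1. A Groebner basis of the Jacobian ideal J(f) in C{s,t} is {t^3, s}; counting standard monomials gives mu = 3. Corank 1: A-series; mu = 3 gives A_3.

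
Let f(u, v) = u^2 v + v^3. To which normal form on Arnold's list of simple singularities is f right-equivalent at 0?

D_{4}

The Hessian of f at 0 is [[0, 0], [0, 0]] with rank 0, so corank 2. A Groebner basis of the Jacobian ideal J(f) in C{u,v} is {v^3, u^2 + 3*v^2, u*v}; counting standard monomials gives mu = 4. Corank 2; j^3 = v*(u^2 + v^2) splits into three distinct lines over C (the quadratic factor has nonzero discriminant), so D_4.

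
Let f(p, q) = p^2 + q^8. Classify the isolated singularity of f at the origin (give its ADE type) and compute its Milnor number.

The Hessian of f at 0 has rank 1. Corank 1: A-series; mu = 7 gives A_7.

Type A_7, Milnor number mu = 7.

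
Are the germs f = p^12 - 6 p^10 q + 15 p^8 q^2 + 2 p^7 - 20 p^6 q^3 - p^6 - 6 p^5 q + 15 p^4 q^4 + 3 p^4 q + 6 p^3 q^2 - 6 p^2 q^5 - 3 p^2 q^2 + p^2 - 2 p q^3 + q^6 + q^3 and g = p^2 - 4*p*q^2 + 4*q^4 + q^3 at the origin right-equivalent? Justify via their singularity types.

Yes.

The Hessian of f at 0 is [[2, 0], [0, 0]] with rank 1, so corank 1. A Groebner basis of the Jacobian ideal J(f) in C{p,q} is {q^2, p}; counting standard monomials gives mu = 2. Corank 1: A-series; mu = 2 gives A_2. The Hessian of g at 0 is [[2, 0], [0, 0]] with rank 1, so corank 1. A Groebner basis of the Jacobian ideal J(g) in C{p,q} is {q^2, p}; counting standard monomials gives mu = 2. Corank 1: A-series; mu = 2 gives A_2. Both have type A_2, hence right-equivalent.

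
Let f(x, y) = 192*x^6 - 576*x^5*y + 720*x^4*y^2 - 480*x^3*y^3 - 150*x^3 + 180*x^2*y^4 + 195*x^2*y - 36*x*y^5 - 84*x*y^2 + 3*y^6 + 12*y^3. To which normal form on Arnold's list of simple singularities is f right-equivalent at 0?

D_{7}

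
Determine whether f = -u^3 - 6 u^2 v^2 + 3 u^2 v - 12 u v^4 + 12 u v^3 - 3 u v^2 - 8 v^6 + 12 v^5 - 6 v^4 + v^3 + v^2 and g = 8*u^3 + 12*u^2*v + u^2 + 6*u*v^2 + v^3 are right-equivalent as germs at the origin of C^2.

The Hessian of f at 0 is [[0, 0], [0, 2]] with rank 1, so corank 1. A Groebner basis of the Jacobian ideal J(f) in C{u,v} is {u^2, v}; counting standard monomials gives mu = 2. Corank 1: A-series; mu = 2 gives A_2. The Hessian of g at 0 is [[2, 0], [0, 0]] with rank 1, so corank 1. A Groebner basis of the Jacobian ideal J(g) in C{u,v} is {v^2, u}; counting standard monomials gives mu = 2. Corank 1: A-series; mu = 2 gives A_2. Both have type A_2, hence right-equivalent.

Yes.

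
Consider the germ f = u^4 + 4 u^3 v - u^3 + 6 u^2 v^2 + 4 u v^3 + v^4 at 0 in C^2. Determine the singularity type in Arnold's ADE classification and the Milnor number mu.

Type E_{6}, Milnor number mu = 6.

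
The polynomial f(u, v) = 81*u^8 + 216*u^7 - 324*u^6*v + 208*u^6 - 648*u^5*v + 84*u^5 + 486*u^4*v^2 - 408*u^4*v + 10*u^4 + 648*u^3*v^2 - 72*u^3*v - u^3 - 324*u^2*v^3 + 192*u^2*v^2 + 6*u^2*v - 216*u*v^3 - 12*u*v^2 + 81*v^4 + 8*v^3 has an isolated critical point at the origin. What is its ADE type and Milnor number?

Type E_{6}, Milnor number mu = 6.

The Hessian of f at 0 has rank 0. Corank 2; j^3 = -(u - 2*v)^3 is a perfect cube, so E-series; the 4-jet and mu = 6 give E_6.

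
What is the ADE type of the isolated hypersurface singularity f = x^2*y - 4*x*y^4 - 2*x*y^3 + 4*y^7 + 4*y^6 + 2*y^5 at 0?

D_{6}

The Hessian of f at 0 has rank 0. Corank 2; j^3 = x^2*y has shape L^2 M (L != M), so D-series; mu = 6 gives D_6.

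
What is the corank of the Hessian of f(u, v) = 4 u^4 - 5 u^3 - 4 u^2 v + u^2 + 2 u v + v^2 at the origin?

1

Hessian at 0 has rank 1.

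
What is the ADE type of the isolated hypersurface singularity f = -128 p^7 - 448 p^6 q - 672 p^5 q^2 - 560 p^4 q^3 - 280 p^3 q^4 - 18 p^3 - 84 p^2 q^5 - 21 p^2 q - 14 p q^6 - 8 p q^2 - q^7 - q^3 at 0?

D_8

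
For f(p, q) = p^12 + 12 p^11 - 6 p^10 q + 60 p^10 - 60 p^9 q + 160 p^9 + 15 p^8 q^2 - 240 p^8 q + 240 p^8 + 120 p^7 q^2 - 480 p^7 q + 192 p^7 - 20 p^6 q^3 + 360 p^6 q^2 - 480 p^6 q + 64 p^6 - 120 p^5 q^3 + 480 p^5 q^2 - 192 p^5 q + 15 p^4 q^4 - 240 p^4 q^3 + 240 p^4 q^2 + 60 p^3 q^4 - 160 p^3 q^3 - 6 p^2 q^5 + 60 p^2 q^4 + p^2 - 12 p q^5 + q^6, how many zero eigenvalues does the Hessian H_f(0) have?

1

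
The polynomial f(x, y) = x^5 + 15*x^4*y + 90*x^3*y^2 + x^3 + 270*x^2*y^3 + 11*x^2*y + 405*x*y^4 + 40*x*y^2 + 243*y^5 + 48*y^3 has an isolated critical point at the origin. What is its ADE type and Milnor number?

Type D_{6}, Milnor number mu = 6.

The Hessian of f at 0 has rank 0. Corank 2; j^3 = (x + 3*y)*(x + 4*y)^2 has shape L^2 M (L != M), so D-series; mu = 6 gives D_6.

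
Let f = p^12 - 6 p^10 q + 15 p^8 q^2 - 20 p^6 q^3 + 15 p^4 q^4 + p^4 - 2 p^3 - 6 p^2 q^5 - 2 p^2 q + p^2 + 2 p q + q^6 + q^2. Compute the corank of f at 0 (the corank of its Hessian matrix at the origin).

1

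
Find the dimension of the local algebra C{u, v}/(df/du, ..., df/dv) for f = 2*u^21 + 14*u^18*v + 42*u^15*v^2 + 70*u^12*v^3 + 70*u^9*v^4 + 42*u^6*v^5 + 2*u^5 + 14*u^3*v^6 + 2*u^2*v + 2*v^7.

The Hessian of f at 0 has rank 0. Corank 2; j^3 = 2*u^2*v has shape L^2 M (L != M), so D-series; mu = 8 gives D_8.

8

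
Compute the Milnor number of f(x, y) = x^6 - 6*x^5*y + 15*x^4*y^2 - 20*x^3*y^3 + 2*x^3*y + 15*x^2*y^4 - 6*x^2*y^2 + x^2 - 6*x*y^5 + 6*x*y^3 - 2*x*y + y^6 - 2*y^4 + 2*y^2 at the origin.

1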